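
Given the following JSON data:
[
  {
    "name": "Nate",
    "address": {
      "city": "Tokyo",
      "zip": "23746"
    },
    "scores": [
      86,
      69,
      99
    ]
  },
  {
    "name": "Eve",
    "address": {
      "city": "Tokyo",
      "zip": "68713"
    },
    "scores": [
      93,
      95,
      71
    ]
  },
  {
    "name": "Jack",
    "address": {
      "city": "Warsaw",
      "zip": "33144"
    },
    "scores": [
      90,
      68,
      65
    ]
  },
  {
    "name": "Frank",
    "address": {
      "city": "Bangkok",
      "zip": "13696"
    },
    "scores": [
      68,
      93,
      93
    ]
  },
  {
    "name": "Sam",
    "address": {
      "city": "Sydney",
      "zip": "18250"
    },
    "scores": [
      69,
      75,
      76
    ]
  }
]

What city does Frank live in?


Path: records[3].address.city
Value: Bangkok

ANSWER: Bangkok


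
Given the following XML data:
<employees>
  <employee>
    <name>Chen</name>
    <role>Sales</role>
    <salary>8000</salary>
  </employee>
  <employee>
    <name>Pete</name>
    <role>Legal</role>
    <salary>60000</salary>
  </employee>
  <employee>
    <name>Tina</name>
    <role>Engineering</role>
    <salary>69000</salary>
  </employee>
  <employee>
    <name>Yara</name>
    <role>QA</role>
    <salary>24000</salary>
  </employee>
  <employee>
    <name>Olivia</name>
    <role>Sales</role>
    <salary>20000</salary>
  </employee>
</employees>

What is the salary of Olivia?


Searching for <employee> with <name>Olivia</name>
Found at position 5
<salary>20000</salary>

ANSWER: 20000


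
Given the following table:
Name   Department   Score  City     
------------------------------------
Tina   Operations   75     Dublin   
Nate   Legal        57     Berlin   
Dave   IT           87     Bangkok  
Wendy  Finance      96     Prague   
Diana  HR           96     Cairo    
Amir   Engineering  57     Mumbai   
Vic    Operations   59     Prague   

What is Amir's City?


Row 6: Amir
City = Mumbai

ANSWER: Mumbai


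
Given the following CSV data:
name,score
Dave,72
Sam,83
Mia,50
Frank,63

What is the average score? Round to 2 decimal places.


Scores: 72, 83, 50, 63
Sum = 268
Count = 4
Average = 268 / 4 = 67.00

ANSWER: 67.00


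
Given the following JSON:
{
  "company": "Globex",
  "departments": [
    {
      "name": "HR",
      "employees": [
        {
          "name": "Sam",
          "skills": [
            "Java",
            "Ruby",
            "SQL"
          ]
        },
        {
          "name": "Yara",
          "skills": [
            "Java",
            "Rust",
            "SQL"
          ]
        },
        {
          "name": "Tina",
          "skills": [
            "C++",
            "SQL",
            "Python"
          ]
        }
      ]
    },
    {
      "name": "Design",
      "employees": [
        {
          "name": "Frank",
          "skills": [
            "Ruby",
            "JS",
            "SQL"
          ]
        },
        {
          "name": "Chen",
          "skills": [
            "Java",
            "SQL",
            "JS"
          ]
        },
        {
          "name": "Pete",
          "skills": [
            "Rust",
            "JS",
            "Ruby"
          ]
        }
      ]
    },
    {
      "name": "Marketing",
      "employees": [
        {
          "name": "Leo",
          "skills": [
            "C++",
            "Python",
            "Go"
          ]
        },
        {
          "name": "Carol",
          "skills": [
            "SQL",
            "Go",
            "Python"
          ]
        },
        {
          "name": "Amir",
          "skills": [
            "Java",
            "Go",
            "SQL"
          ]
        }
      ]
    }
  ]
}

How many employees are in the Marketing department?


Path: departments[2].employees
Count: 3

ANSWER: 3


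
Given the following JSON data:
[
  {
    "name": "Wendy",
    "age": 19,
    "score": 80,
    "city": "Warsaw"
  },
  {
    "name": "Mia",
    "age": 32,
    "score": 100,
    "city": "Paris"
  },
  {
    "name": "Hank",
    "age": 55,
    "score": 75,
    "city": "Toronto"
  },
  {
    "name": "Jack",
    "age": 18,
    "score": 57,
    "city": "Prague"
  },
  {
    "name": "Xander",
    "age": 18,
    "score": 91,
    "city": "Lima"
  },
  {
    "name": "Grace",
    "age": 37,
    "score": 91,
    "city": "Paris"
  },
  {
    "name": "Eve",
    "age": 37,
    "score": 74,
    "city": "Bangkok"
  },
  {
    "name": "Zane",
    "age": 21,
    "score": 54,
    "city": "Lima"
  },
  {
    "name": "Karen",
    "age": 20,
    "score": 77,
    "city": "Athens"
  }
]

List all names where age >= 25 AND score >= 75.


Checking both conditions:
  Wendy (age=19, score=80) -> no
  Mia (age=32, score=100) -> YES
  Hank (age=55, score=75) -> YES
  Jack (age=18, score=57) -> no
  Xander (age=18, score=91) -> no
  Grace (age=37, score=91) -> YES
  Eve (age=37, score=74) -> no
  Zane (age=21, score=54) -> no
  Karen (age=20, score=77) -> no


ANSWER: Mia, Hank, Grace


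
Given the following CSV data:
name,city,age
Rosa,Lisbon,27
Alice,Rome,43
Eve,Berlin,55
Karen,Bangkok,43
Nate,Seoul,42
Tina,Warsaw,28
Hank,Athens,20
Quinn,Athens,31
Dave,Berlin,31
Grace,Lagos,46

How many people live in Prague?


Scanning city column for 'Prague':
Total matches: 0

ANSWER: 0


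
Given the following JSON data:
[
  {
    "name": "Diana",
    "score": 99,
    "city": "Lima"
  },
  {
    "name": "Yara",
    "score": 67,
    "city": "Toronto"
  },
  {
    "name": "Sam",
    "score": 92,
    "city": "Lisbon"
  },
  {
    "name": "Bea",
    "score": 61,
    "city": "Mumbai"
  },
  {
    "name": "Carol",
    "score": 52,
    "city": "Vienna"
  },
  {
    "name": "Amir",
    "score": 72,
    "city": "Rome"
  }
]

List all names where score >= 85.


Filtering records where score >= 85:
  Diana (score=99) -> YES
  Yara (score=67) -> no
  Sam (score=92) -> YES
  Bea (score=61) -> no
  Carol (score=52) -> no
  Amir (score=72) -> no


ANSWER: Diana, Sam


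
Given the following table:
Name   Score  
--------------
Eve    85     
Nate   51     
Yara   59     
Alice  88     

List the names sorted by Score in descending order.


Sorting by Score (descending):
  Alice: 88
  Eve: 85
  Yara: 59
  Nate: 51


ANSWER: Alice, Eve, Yara, Nate


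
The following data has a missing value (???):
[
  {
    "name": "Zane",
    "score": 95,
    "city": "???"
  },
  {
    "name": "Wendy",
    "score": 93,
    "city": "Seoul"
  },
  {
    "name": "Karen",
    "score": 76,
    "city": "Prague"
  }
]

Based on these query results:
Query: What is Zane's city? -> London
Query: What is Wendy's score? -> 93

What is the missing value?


The missing value is Zane's city
From query: Zane's city = London

ANSWER: London


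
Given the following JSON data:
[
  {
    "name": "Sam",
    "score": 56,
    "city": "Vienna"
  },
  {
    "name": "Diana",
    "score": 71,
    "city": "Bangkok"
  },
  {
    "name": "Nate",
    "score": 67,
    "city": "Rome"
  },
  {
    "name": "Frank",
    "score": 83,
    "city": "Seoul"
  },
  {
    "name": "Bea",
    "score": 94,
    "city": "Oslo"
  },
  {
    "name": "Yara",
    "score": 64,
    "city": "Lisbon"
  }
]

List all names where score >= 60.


Filtering records where score >= 60:
  Sam (score=56) -> no
  Diana (score=71) -> YES
  Nate (score=67) -> YES
  Frank (score=83) -> YES
  Bea (score=94) -> YES
  Yara (score=64) -> YES


ANSWER: Diana, Nate, Frank, Bea, Yara


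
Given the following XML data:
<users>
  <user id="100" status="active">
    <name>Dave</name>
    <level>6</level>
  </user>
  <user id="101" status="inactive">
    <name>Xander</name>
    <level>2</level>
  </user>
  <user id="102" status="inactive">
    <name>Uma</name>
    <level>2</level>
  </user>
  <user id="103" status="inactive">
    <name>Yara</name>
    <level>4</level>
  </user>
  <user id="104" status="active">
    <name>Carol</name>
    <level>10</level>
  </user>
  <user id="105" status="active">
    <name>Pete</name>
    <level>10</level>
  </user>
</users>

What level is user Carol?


Finding user: Carol
<level>10</level>

ANSWER: 10


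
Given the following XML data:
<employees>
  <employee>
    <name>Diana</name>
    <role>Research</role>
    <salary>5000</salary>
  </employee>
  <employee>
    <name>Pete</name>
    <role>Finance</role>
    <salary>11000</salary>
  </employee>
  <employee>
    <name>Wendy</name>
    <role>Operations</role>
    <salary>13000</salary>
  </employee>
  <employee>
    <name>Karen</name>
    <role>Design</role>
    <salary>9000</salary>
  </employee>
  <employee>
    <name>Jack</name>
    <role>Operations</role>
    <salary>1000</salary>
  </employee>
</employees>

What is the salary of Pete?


Searching for <employee> with <name>Pete</name>
Found at position 2
<salary>11000</salary>

ANSWER: 11000


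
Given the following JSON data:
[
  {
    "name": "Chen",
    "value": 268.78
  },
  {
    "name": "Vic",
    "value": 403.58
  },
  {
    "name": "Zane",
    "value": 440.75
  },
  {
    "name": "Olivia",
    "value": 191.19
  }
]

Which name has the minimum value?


Comparing values:
  Chen: 268.78
  Vic: 403.58
  Zane: 440.75
  Olivia: 191.19
Minimum: Olivia (191.19)

ANSWER: Olivia


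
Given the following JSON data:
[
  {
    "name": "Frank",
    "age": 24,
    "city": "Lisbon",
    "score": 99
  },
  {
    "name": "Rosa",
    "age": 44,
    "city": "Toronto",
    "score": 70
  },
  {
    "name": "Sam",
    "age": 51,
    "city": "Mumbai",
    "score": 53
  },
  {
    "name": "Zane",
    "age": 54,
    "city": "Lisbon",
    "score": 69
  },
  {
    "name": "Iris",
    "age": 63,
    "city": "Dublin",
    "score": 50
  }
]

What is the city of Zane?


Looking up record where name = Zane
Record index: 3
Field 'city' = Lisbon

ANSWER: Lisbon


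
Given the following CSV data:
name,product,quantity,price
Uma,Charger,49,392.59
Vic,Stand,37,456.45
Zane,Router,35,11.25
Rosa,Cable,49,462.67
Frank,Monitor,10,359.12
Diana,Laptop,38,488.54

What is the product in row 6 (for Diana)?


Row 6: Diana
Column 'product' = Laptop

ANSWER: Laptop


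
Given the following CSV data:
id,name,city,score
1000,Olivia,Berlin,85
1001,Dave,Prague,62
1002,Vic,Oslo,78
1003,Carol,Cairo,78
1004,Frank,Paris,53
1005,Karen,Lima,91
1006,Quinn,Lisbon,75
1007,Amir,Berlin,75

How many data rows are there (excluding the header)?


Counting rows (excluding header):
Header: id,name,city,score
Data rows: 8

ANSWER: 8


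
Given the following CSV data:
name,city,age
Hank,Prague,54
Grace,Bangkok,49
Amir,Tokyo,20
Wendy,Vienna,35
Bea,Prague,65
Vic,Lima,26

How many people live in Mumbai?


Scanning city column for 'Mumbai':
Total matches: 0

ANSWER: 0


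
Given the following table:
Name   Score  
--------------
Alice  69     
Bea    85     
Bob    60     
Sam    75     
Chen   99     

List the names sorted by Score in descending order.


Sorting by Score (descending):
  Chen: 99
  Bea: 85
  Sam: 75
  Alice: 69
  Bob: 60


ANSWER: Chen, Bea, Sam, Alice, Bob


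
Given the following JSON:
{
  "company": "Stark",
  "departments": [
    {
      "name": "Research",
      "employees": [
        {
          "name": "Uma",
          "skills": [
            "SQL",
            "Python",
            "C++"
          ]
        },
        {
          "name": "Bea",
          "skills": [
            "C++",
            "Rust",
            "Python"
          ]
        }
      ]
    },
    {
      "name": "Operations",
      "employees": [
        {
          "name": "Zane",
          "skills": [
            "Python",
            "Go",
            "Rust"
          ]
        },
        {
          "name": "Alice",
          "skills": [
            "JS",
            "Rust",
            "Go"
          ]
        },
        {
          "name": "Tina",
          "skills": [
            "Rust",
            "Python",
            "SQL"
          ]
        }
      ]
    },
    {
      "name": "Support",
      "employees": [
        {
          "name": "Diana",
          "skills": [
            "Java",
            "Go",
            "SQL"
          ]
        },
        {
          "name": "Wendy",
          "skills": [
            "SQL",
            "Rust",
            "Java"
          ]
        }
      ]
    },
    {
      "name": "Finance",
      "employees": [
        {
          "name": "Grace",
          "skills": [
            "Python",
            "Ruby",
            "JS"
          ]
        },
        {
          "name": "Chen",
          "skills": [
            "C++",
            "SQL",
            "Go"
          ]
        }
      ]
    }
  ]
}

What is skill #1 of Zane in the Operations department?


Path: departments[1].employees[0].skills[0]
Value: Python

ANSWER: Python


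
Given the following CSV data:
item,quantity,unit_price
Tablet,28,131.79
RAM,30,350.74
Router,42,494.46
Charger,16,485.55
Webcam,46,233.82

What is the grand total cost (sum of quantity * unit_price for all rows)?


Computing row totals:
  Tablet: 28 * 131.79 = 3690.12
  RAM: 30 * 350.74 = 10522.2
  Router: 42 * 494.46 = 20767.32
  Charger: 16 * 485.55 = 7768.8
  Webcam: 46 * 233.82 = 10755.72
Grand total = 3690.12 + 10522.2 + 20767.32 + 7768.8 + 10755.72 = 53504.16

ANSWER: 53504.16


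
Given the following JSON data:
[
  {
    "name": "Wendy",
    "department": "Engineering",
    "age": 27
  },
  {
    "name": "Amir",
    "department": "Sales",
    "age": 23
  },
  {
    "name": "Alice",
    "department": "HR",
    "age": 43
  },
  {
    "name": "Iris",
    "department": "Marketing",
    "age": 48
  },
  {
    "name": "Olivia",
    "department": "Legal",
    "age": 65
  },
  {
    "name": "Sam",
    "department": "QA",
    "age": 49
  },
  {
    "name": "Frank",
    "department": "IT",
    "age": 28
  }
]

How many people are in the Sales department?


Scanning records for department = Sales
  Record 1: Amir
Count: 1

ANSWER: 1


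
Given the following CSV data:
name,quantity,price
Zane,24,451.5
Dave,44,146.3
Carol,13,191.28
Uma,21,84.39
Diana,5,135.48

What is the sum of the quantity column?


Values in 'quantity' column:
  Row 1: 24
  Row 2: 44
  Row 3: 13
  Row 4: 21
  Row 5: 5
Sum = 24 + 44 + 13 + 21 + 5 = 107

ANSWER: 107


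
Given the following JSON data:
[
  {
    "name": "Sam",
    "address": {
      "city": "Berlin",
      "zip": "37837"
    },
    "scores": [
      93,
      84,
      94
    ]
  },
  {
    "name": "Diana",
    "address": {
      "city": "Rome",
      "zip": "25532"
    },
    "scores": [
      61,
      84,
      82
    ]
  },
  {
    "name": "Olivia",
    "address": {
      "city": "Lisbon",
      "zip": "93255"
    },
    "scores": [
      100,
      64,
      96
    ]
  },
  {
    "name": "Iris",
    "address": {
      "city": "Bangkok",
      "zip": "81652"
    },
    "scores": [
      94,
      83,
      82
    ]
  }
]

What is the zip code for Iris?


Path: records[3].address.zip
Value: 81652

ANSWER: 81652


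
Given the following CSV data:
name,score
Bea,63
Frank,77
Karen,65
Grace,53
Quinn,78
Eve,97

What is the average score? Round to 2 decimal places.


Scores: 63, 77, 65, 53, 78, 97
Sum = 433
Count = 6
Average = 433 / 6 = 72.17

ANSWER: 72.17


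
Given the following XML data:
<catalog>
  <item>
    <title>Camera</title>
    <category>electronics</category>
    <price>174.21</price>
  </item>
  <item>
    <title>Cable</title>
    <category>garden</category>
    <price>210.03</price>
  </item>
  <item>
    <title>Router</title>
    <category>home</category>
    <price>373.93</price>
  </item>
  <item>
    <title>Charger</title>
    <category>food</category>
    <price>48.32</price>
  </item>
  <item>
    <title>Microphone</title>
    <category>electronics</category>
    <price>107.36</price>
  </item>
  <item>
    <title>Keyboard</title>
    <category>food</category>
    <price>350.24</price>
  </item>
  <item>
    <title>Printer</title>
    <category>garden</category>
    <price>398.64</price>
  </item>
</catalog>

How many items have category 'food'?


Scanning <item> elements for <category>food</category>:
  Item 4: Charger -> MATCH
  Item 6: Keyboard -> MATCH
Count: 2

ANSWER: 2


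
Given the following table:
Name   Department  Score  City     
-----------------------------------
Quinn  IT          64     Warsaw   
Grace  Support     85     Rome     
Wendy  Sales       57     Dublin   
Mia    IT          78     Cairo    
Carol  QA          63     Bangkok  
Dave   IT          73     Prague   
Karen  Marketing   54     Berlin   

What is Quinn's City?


Row 1: Quinn
City = Warsaw

ANSWER: Warsaw


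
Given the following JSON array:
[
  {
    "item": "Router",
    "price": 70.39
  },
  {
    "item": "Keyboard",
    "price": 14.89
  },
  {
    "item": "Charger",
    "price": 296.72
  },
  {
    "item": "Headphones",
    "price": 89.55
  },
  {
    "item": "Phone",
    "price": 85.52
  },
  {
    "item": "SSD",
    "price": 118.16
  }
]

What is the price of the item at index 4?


Array index 4 -> Phone
price = 85.52

ANSWER: 85.52


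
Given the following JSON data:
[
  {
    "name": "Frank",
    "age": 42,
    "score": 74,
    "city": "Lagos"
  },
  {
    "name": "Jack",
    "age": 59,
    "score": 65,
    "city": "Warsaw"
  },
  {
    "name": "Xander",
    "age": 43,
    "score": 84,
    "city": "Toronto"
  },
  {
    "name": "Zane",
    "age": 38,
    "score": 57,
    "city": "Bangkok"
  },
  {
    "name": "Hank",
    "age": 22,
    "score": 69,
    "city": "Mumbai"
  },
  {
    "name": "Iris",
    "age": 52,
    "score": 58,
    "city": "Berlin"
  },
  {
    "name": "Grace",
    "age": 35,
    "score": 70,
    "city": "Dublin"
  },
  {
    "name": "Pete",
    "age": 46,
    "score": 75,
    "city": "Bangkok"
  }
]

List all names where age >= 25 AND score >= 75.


Checking both conditions:
  Frank (age=42, score=74) -> no
  Jack (age=59, score=65) -> no
  Xander (age=43, score=84) -> YES
  Zane (age=38, score=57) -> no
  Hank (age=22, score=69) -> no
  Iris (age=52, score=58) -> no
  Grace (age=35, score=70) -> no
  Pete (age=46, score=75) -> YES


ANSWER: Xander, Pete


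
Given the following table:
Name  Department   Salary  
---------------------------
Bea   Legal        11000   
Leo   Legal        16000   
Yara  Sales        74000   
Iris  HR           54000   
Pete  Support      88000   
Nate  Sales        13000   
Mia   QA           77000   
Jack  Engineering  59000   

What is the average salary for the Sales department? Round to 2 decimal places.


Sales department members:
  Yara: 74000
  Nate: 13000
Sum = 87000
Count = 2
Average = 87000 / 2 = 43500.00

ANSWER: 43500.00


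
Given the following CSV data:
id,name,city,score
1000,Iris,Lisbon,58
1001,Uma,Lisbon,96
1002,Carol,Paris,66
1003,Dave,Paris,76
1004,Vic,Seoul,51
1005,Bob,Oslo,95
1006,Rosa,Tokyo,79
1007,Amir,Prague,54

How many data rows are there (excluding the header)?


Counting rows (excluding header):
Header: id,name,city,score
Data rows: 8

ANSWER: 8


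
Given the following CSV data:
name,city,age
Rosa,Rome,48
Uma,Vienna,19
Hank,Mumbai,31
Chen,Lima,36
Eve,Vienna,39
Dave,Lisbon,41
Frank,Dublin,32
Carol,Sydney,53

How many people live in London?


Scanning city column for 'London':
Total matches: 0

ANSWER: 0


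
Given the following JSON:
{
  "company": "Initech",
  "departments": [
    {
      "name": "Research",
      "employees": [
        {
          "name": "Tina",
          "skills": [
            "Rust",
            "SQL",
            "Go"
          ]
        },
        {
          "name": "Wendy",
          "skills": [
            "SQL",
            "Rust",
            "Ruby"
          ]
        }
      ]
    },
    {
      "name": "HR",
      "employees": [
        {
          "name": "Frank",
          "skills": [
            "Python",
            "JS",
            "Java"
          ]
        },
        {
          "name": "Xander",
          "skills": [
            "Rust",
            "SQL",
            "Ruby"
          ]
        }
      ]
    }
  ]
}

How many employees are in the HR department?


Path: departments[1].employees
Count: 2

ANSWER: 2


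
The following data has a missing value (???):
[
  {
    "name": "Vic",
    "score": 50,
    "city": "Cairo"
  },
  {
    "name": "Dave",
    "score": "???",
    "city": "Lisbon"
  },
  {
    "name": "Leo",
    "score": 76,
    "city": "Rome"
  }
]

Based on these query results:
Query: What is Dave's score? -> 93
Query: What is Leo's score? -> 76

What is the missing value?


The missing value is Dave's score
From query: Dave's score = 93

ANSWER: 93


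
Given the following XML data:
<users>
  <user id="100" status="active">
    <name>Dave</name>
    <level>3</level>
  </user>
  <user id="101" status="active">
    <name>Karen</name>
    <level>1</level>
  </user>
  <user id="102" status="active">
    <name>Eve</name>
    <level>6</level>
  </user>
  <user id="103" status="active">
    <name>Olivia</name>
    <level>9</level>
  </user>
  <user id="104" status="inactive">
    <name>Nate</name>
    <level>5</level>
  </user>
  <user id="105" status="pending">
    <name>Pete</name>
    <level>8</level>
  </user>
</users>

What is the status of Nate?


Finding user with name = Nate
user id="104" status="inactive"

ANSWER: inactive


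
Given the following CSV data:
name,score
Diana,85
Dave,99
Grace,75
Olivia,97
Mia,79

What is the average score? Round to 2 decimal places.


Scores: 85, 99, 75, 97, 79
Sum = 435
Count = 5
Average = 435 / 5 = 87.00

ANSWER: 87.00


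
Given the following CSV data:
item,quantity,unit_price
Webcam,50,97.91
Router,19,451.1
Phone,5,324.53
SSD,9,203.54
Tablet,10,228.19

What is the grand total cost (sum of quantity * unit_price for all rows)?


Computing row totals:
  Webcam: 50 * 97.91 = 4895.5
  Router: 19 * 451.1 = 8570.9
  Phone: 5 * 324.53 = 1622.65
  SSD: 9 * 203.54 = 1831.86
  Tablet: 10 * 228.19 = 2281.9
Grand total = 4895.5 + 8570.9 + 1622.65 + 1831.86 + 2281.9 = 19202.81

ANSWER: 19202.81


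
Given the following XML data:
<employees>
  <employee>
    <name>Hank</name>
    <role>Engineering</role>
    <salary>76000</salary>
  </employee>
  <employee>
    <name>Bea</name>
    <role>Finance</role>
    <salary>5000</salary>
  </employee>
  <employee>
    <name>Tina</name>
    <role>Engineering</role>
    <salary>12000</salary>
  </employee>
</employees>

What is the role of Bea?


Searching for <employee> with <name>Bea</name>
Found at position 2
<role>Finance</role>

ANSWER: Finance


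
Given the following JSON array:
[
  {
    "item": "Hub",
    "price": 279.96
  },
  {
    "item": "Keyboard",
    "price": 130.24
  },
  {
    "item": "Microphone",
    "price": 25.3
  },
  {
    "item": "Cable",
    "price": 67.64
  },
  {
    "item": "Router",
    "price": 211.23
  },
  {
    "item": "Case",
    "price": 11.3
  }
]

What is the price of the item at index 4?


Array index 4 -> Router
price = 211.23

ANSWER: 211.23


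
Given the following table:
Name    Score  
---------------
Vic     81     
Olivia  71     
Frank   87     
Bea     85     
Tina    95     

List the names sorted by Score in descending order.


Sorting by Score (descending):
  Tina: 95
  Frank: 87
  Bea: 85
  Vic: 81
  Olivia: 71


ANSWER: Tina, Frank, Bea, Vic, Olivia


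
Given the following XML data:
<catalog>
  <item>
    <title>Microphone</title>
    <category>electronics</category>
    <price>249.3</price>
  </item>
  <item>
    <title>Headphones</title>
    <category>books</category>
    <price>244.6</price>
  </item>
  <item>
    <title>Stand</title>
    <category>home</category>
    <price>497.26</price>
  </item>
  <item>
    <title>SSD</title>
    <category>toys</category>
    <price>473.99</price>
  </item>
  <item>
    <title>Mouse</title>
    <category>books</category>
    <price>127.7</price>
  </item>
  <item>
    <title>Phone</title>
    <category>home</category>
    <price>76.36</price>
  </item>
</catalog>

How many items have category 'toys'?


Scanning <item> elements for <category>toys</category>:
  Item 4: SSD -> MATCH
Count: 1

ANSWER: 1


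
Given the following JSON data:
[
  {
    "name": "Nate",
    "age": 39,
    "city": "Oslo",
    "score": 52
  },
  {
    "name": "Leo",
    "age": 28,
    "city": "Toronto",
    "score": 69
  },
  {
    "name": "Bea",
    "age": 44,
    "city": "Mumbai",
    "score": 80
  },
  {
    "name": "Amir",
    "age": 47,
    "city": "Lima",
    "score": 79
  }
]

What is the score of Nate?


Looking up record where name = Nate
Record index: 0
Field 'score' = 52

ANSWER: 52


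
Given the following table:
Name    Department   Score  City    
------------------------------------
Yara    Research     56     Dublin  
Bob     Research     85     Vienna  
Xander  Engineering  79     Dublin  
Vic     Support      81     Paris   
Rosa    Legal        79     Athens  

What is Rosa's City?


Row 5: Rosa
City = Athens

ANSWER: Athens


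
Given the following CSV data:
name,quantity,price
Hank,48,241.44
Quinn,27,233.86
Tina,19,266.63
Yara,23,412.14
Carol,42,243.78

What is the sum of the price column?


Values in 'price' column:
  Row 1: 241.44
  Row 2: 233.86
  Row 3: 266.63
  Row 4: 412.14
  Row 5: 243.78
Sum = 241.44 + 233.86 + 266.63 + 412.14 + 243.78 = 1397.85

ANSWER: 1397.85


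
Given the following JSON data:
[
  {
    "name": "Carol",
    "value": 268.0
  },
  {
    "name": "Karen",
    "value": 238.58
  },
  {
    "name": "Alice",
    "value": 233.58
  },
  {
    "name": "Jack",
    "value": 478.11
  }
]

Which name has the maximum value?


Comparing values:
  Carol: 268.0
  Karen: 238.58
  Alice: 233.58
  Jack: 478.11
Maximum: Jack (478.11)

ANSWER: Jack


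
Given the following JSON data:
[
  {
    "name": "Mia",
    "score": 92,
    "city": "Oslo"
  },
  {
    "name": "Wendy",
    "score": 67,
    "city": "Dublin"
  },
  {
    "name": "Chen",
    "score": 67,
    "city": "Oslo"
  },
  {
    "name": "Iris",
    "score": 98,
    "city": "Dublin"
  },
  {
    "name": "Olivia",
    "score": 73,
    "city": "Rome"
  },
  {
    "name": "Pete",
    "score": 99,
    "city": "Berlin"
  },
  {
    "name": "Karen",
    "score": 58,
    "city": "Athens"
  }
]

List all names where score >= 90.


Filtering records where score >= 90:
  Mia (score=92) -> YES
  Wendy (score=67) -> no
  Chen (score=67) -> no
  Iris (score=98) -> YES
  Olivia (score=73) -> no
  Pete (score=99) -> YES
  Karen (score=58) -> no


ANSWER: Mia, Iris, Pete


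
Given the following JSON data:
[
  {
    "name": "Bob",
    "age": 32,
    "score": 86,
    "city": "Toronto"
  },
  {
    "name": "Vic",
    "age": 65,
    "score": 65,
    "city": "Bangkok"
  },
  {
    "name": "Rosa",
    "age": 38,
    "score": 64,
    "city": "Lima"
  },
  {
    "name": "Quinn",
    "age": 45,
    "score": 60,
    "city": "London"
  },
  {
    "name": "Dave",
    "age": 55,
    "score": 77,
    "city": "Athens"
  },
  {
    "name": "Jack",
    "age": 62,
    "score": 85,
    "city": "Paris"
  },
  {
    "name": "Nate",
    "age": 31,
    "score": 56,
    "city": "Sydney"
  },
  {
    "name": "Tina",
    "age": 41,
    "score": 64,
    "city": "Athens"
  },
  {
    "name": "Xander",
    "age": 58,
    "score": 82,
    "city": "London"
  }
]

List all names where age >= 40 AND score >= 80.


Checking both conditions:
  Bob (age=32, score=86) -> no
  Vic (age=65, score=65) -> no
  Rosa (age=38, score=64) -> no
  Quinn (age=45, score=60) -> no
  Dave (age=55, score=77) -> no
  Jack (age=62, score=85) -> YES
  Nate (age=31, score=56) -> no
  Tina (age=41, score=64) -> no
  Xander (age=58, score=82) -> YES


ANSWER: Jack, Xander


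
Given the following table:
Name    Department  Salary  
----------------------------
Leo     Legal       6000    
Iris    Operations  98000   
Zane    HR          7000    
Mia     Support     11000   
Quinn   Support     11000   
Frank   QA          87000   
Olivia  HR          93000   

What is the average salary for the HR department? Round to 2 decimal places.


HR department members:
  Zane: 7000
  Olivia: 93000
Sum = 100000
Count = 2
Average = 100000 / 2 = 50000.00

ANSWER: 50000.00


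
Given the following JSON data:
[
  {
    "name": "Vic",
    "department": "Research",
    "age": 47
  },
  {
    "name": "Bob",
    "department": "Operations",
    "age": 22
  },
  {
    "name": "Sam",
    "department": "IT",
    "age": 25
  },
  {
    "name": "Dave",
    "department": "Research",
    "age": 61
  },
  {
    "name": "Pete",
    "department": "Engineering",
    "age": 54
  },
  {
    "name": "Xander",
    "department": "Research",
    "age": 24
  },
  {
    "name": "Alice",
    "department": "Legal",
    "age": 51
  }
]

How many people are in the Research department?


Scanning records for department = Research
  Record 0: Vic
  Record 3: Dave
  Record 5: Xander
Count: 3

ANSWER: 3


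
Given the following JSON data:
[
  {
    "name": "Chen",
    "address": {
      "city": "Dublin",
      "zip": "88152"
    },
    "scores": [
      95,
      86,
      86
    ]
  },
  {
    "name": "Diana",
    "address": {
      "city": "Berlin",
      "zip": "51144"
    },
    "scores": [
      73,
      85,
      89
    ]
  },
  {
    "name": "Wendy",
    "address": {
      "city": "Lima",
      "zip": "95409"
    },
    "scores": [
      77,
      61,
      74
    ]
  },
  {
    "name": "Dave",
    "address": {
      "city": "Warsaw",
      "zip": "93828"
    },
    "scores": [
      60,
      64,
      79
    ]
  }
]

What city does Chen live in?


Path: records[0].address.city
Value: Dublin

ANSWER: Dublin


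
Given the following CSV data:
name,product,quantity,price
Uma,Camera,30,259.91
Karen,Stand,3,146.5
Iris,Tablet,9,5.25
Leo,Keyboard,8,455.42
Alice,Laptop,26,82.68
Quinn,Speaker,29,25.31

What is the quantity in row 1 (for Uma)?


Row 1: Uma
Column 'quantity' = 30

ANSWER: 30


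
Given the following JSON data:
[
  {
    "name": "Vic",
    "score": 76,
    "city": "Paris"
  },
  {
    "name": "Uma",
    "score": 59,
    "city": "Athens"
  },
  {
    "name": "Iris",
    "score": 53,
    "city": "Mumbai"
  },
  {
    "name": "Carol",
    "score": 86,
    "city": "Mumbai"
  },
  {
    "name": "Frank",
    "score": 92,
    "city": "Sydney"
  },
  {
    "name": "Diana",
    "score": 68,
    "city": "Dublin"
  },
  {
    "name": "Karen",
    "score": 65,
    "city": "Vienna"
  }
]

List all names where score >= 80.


Filtering records where score >= 80:
  Vic (score=76) -> no
  Uma (score=59) -> no
  Iris (score=53) -> no
  Carol (score=86) -> YES
  Frank (score=92) -> YES
  Diana (score=68) -> no
  Karen (score=65) -> no


ANSWER: Carol, Frank


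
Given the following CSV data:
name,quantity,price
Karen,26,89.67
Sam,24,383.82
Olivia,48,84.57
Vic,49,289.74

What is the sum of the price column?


Values in 'price' column:
  Row 1: 89.67
  Row 2: 383.82
  Row 3: 84.57
  Row 4: 289.74
Sum = 89.67 + 383.82 + 84.57 + 289.74 = 847.8

ANSWER: 847.8


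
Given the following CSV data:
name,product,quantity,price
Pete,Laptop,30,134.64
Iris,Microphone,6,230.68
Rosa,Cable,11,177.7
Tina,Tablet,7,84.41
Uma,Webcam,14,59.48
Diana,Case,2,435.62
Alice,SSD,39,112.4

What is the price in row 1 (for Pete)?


Row 1: Pete
Column 'price' = 134.64

ANSWER: 134.64


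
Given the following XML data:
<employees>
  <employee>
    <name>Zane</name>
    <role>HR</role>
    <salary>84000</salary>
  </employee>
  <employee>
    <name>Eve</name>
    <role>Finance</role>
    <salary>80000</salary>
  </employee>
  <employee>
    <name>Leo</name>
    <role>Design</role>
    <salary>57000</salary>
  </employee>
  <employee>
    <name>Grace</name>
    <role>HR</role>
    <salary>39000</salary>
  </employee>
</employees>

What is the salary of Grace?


Searching for <employee> with <name>Grace</name>
Found at position 4
<salary>39000</salary>

ANSWER: 39000


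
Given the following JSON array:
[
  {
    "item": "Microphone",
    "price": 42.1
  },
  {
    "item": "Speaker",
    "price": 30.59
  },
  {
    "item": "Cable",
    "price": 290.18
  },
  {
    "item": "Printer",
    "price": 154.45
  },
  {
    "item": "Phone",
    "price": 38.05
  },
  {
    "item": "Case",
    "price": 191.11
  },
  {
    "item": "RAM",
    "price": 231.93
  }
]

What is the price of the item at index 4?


Array index 4 -> Phone
price = 38.05

ANSWER: 38.05


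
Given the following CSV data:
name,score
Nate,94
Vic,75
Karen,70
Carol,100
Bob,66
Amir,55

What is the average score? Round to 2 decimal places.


Scores: 94, 75, 70, 100, 66, 55
Sum = 460
Count = 6
Average = 460 / 6 = 76.67

ANSWER: 76.67


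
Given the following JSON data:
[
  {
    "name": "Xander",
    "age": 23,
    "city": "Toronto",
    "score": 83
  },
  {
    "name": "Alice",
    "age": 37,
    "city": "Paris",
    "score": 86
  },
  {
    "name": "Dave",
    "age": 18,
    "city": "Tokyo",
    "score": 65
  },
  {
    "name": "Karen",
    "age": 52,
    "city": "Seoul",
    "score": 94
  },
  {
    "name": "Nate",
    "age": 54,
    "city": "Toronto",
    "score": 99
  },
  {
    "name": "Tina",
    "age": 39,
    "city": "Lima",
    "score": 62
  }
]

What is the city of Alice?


Looking up record where name = Alice
Record index: 1
Field 'city' = Paris

ANSWER: Paris


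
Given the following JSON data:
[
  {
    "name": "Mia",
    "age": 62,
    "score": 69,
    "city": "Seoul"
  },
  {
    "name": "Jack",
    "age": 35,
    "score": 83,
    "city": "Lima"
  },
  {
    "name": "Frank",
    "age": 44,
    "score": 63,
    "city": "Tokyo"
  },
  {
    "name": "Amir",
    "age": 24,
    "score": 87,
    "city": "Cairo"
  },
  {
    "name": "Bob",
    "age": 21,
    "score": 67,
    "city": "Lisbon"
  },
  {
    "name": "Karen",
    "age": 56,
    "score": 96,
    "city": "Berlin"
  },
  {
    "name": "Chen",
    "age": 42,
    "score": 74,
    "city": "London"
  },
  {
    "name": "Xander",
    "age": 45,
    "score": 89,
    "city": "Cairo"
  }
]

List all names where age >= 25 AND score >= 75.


Checking both conditions:
  Mia (age=62, score=69) -> no
  Jack (age=35, score=83) -> YES
  Frank (age=44, score=63) -> no
  Amir (age=24, score=87) -> no
  Bob (age=21, score=67) -> no
  Karen (age=56, score=96) -> YES
  Chen (age=42, score=74) -> no
  Xander (age=45, score=89) -> YES


ANSWER: Jack, Karen, Xander


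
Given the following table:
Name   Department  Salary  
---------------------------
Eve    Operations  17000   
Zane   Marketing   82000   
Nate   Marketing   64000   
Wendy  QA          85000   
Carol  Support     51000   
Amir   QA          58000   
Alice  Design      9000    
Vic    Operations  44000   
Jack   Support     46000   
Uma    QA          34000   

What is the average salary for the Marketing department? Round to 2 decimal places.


Marketing department members:
  Zane: 82000
  Nate: 64000
Sum = 146000
Count = 2
Average = 146000 / 2 = 73000.00

ANSWER: 73000.00


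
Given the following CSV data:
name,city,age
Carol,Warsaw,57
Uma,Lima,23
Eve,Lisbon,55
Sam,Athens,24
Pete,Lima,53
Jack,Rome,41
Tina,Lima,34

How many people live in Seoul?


Scanning city column for 'Seoul':
Total matches: 0

ANSWER: 0


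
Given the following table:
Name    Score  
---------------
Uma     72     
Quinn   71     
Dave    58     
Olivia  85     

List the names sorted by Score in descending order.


Sorting by Score (descending):
  Olivia: 85
  Uma: 72
  Quinn: 71
  Dave: 58


ANSWER: Olivia, Uma, Quinn, Dave


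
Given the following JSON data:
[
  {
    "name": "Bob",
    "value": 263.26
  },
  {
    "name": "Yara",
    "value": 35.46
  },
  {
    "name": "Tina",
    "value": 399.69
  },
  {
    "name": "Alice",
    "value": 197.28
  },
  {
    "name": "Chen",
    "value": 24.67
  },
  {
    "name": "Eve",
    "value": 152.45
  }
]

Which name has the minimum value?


Comparing values:
  Bob: 263.26
  Yara: 35.46
  Tina: 399.69
  Alice: 197.28
  Chen: 24.67
  Eve: 152.45
Minimum: Chen (24.67)

ANSWER: Chen


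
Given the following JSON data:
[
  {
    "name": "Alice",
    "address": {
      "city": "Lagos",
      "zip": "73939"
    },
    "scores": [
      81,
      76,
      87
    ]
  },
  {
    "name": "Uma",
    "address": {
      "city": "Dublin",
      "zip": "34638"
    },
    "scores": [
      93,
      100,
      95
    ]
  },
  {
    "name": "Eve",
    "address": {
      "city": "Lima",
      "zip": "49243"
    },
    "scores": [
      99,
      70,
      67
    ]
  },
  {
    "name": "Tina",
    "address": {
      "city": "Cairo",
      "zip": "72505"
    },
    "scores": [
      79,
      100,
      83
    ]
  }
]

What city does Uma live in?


Path: records[1].address.city
Value: Dublin

ANSWER: Dublin


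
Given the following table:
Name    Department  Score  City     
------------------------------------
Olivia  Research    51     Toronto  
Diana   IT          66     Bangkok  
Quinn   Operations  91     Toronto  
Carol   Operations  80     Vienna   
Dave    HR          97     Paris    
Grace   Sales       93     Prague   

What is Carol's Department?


Row 4: Carol
Department = Operations

ANSWER: Operations


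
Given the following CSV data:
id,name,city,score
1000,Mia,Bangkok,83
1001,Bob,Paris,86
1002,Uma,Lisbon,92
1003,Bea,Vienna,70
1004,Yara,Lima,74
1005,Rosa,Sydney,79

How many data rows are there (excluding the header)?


Counting rows (excluding header):
Header: id,name,city,score
Data rows: 6

ANSWER: 6


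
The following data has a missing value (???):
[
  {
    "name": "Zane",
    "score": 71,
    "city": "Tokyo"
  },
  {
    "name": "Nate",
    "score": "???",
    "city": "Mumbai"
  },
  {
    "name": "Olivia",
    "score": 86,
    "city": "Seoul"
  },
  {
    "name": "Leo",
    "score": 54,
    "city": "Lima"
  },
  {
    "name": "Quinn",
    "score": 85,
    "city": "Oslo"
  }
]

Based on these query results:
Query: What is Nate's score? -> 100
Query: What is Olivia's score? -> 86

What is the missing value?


The missing value is Nate's score
From query: Nate's score = 100

ANSWER: 100


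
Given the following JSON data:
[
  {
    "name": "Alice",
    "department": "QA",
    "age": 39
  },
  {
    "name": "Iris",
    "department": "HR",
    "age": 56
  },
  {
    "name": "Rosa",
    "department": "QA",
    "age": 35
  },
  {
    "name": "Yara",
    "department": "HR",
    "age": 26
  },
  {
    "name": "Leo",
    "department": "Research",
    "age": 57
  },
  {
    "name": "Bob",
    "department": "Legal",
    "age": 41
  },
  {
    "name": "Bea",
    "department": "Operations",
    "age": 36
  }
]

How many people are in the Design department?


Scanning records for department = Design
  No matches found
Count: 0

ANSWER: 0


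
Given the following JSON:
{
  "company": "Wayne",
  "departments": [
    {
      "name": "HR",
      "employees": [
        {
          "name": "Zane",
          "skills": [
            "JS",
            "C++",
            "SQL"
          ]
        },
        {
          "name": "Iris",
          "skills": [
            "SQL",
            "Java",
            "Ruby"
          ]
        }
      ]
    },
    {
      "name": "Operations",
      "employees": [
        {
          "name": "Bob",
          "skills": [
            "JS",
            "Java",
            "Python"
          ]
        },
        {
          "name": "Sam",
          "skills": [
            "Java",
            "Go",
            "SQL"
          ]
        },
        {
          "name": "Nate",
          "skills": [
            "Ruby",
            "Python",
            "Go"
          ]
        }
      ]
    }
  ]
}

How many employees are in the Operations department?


Path: departments[1].employees
Count: 3

ANSWER: 3


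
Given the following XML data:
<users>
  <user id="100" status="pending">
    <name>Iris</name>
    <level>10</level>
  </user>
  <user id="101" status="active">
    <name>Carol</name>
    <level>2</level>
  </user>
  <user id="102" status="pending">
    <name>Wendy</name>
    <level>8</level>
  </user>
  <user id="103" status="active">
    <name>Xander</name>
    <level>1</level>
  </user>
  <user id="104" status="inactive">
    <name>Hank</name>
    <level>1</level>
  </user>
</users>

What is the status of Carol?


Finding user with name = Carol
user id="101" status="active"

ANSWER: active
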